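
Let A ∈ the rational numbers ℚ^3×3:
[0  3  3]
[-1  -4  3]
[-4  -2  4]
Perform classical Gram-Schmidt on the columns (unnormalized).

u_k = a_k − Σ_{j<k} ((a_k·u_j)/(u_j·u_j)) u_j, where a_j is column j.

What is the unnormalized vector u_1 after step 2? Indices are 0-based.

Step 1: u_0 = a_0 = (0, -1, -4).
Step 2: u_1 = a_1 − (12/17)·u_0 = (3, -56/17, 14/17).

u_1 = (3, -56/17, 14/17)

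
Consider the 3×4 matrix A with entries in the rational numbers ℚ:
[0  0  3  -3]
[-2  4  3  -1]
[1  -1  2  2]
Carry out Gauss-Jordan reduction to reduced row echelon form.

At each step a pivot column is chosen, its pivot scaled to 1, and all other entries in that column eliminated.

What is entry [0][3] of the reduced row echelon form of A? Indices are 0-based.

M[0][3] = 9

[1] R0 <-> R1
[1] R0 /= -2  ⇒  (1, -2, -3/2, 1/2)
     R2 -= 1·R0  ⇒  (0, 1, 7/2, 3/2)
[2] R1 <-> R2
[2] R1 /= 1  ⇒  (0, 1, 7/2, 3/2)
     R0 -= -2·R1  ⇒  (1, 0, 11/2, 7/2)
[3] R2 /= 3  ⇒  (0, 0, 1, -1)
     R0 -= 11/2·R2  ⇒  (1, 0, 0, 9)
     R1 -= 7/2·R2  ⇒  (0, 1, 0, 5)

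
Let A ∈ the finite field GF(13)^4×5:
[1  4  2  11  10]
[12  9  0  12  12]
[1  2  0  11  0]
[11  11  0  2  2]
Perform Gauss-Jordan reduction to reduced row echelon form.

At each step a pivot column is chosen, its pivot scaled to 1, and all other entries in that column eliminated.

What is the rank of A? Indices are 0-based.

pivot(0,0)=1: scale R0 → (1, 4, 2, 11, 10)
  clear (1,0): R1 −= (12)R0 → (0, 0, 2, 10, 9)
  clear (2,0): R2 −= (1)R0 → (0, 11, 11, 0, 3)
  clear (3,0): R3 −= (11)R0 → (0, 6, 4, 11, 9)
pivot(1,1): swap R1↔R2
pivot(1,1)=11: scale R1 → (0, 1, 1, 0, 5)
  clear (0,1): R0 −= (4)R1 → (1, 0, 11, 11, 3)
  clear (3,1): R3 −= (6)R1 → (0, 0, 11, 11, 5)
pivot(2,2)=2: scale R2 → (0, 0, 1, 5, 11)
  clear (0,2): R0 −= (11)R2 → (1, 0, 0, 8, 12)
  clear (1,2): R1 −= (1)R2 → (0, 1, 0, 8, 7)
  clear (3,2): R3 −= (11)R2 → (0, 0, 0, 8, 1)
pivot(3,3)=8: scale R3 → (0, 0, 0, 1, 5)
  clear (0,3): R0 −= (8)R3 → (1, 0, 0, 0, 11)
  clear (1,3): R1 −= (8)R3 → (0, 1, 0, 0, 6)
  clear (2,3): R2 −= (5)R3 → (0, 0, 1, 0, 12)

rank = 4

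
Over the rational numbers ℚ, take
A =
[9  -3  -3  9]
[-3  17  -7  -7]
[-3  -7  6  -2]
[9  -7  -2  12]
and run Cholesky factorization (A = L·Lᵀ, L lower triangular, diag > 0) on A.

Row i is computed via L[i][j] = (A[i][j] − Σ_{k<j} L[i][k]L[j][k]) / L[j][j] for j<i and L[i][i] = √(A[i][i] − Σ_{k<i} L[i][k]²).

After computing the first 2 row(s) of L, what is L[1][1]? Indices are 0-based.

Step 1: L[0][0] = √(9) = 3.
  L[1][0] = (-3) / L[0][0] = -1.
Step 2: L[1][1] = √(16) = 4.

L[1][1] = 4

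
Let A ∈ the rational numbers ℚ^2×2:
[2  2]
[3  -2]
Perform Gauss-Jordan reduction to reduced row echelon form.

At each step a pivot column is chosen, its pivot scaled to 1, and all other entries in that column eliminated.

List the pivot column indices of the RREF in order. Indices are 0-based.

step 1: normalize row 0 (÷2) = (1, 1)
  row 1: subtract 3×row0 = (0, -5)
step 2: normalize row 1 (÷-5) = (0, 1)
  row 0: subtract 1×row1 = (1, 0)

pivot columns: 0, 1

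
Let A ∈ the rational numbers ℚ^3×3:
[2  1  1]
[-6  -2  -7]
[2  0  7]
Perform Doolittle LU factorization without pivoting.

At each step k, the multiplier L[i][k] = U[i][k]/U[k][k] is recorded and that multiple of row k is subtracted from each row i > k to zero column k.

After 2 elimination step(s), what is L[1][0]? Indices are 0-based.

L[1][0] = -3

Step 1: pivot at (0,0) is 2.
  row1 ← row1 − (-3)·row0  ⇒  L[1][0]=-3, U row1=(0, 1, -4)
  row2 ← row2 − (1)·row0  ⇒  L[2][0]=1, U row2=(0, -1, 6)
Step 2: pivot at (1,1) is 1.
  row2 ← row2 − (-1)·row1  ⇒  L[2][1]=-1, U row2=(0, 0, 2)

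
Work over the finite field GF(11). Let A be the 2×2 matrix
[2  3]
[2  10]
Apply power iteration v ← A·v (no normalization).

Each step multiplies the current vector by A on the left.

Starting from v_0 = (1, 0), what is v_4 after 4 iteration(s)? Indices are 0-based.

v_4 = (7, 1)

v_0 = (1, 0).
v_1 = A·v_0 = (2, 2).
v_2 = A·v_1 = (10, 2).
v_3 = A·v_2 = (4, 7).
v_4 = A·v_3 = (7, 1).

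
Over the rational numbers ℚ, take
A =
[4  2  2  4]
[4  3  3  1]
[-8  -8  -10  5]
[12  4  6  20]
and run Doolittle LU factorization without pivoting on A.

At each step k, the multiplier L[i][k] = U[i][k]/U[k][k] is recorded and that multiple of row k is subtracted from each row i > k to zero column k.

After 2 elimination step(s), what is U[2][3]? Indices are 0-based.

U[2][3] = 1

k=0: U[0][0]=4
  eliminate (1,0): mult=1, new row 1: (0, 1, 1, -3); set L[1][0]=1
  eliminate (2,0): mult=-2, new row 2: (0, -4, -6, 13); set L[2][0]=-2
  eliminate (3,0): mult=3, new row 3: (0, -2, 0, 8); set L[3][0]=3
k=1: U[1][1]=1
  eliminate (2,1): mult=-4, new row 2: (0, 0, -2, 1); set L[2][1]=-4
  eliminate (3,1): mult=-2, new row 3: (0, 0, 2, 2); set L[3][1]=-2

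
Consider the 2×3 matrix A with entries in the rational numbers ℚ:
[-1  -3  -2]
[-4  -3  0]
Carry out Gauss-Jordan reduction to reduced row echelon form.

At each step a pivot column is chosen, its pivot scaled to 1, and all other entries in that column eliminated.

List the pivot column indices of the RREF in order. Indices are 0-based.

pivot columns: 0, 1

step 1: normalize row 0 (÷-1) = (1, 3, 2)
  row 1: subtract -4×row0 = (0, 9, 8)
step 2: normalize row 1 (÷9) = (0, 1, 8/9)
  row 0: subtract 3×row1 = (1, 0, -2/3)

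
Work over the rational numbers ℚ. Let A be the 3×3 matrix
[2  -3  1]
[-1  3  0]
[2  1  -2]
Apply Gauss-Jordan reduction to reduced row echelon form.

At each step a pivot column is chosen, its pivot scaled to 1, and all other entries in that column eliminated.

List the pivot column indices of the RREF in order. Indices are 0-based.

pivot columns: 0, 1, 2

[1] R0 /= 2  ⇒  (1, -3/2, 1/2)
     R1 -= -1·R0  ⇒  (0, 3/2, 1/2)
     R2 -= 2·R0  ⇒  (0, 4, -3)
[2] R1 /= 3/2  ⇒  (0, 1, 1/3)
     R0 -= -3/2·R1  ⇒  (1, 0, 1)
     R2 -= 4·R1  ⇒  (0, 0, -13/3)
[3] R2 /= -13/3  ⇒  (0, 0, 1)
     R0 -= 1·R2  ⇒  (1, 0, 0)
     R1 -= 1/3·R2  ⇒  (0, 1, 0)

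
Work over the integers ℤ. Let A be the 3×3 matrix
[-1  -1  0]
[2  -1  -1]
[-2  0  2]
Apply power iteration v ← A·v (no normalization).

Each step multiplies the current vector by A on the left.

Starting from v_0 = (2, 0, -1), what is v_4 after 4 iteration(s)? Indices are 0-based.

v_4 = (-11, 17, -32)

v_0 = (2, 0, -1).
v_1 = A·v_0 = (-2, 5, -6).
v_2 = A·v_1 = (-3, -3, -8).
v_3 = A·v_2 = (6, 5, -10).
v_4 = A·v_3 = (-11, 17, -32).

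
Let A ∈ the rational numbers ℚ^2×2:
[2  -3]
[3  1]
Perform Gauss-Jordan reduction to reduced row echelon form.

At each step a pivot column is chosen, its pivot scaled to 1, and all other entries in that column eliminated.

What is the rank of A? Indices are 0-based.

rank = 2

[1] R0 /= 2  ⇒  (1, -3/2)
     R1 -= 3·R0  ⇒  (0, 11/2)
[2] R1 /= 11/2  ⇒  (0, 1)
     R0 -= -3/2·R1  ⇒  (1, 0)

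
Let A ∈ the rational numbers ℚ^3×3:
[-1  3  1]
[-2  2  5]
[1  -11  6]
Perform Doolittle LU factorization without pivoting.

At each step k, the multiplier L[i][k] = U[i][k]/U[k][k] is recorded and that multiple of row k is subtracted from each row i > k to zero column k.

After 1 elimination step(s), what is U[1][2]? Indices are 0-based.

U[1][2] = 3

k=0: U[0][0]=-1
  eliminate (1,0): mult=2, new row 1: (0, -4, 3); set L[1][0]=2
  eliminate (2,0): mult=-1, new row 2: (0, -8, 7); set L[2][0]=-1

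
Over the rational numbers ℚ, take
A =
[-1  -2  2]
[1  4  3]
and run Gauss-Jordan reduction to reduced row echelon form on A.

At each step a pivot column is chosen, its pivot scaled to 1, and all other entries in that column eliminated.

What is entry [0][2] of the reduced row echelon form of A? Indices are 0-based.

M[0][2] = -7

[1] R0 /= -1  ⇒  (1, 2, -2)
     R1 -= 1·R0  ⇒  (0, 2, 5)
[2] R1 /= 2  ⇒  (0, 1, 5/2)
     R0 -= 2·R1  ⇒  (1, 0, -7)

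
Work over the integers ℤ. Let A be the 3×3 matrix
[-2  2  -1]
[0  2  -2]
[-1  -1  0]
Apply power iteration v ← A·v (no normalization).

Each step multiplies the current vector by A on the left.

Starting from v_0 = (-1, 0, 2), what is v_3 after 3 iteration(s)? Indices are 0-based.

v_0 = (-1, 0, 2).
v_1 = A·v_0 = (0, -4, 1).
v_2 = A·v_1 = (-9, -10, 4).
v_3 = A·v_2 = (-6, -28, 19).

v_3 = (-6, -28, 19)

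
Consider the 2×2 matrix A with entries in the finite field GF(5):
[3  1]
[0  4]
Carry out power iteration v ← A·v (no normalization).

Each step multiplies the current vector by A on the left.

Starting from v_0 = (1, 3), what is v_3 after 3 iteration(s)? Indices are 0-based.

v_3 = (3, 2)

v_0 = (1, 3).
v_1 = A·v_0 = (1, 2).
v_2 = A·v_1 = (0, 3).
v_3 = A·v_2 = (3, 2).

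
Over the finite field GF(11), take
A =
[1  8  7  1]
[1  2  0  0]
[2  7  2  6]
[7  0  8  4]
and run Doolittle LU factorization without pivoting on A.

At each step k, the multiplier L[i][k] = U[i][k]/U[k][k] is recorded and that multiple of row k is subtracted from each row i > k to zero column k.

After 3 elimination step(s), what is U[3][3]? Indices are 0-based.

Step 1: pivot at (0,0) is 1.
  row1 ← row1 − (1)·row0  ⇒  L[1][0]=1, U row1=(0, 5, 4, 10)
  row2 ← row2 − (2)·row0  ⇒  L[2][0]=2, U row2=(0, 2, 10, 4)
  row3 ← row3 − (7)·row0  ⇒  L[3][0]=7, U row3=(0, 10, 3, 8)
Step 2: pivot at (1,1) is 5.
  row2 ← row2 − (7)·row1  ⇒  L[2][1]=7, U row2=(0, 0, 4, 0)
  row3 ← row3 − (2)·row1  ⇒  L[3][1]=2, U row3=(0, 0, 6, 10)
Step 3: pivot at (2,2) is 4.
  row3 ← row3 − (7)·row2  ⇒  L[3][2]=7, U row3=(0, 0, 0, 10)

U[3][3] = 10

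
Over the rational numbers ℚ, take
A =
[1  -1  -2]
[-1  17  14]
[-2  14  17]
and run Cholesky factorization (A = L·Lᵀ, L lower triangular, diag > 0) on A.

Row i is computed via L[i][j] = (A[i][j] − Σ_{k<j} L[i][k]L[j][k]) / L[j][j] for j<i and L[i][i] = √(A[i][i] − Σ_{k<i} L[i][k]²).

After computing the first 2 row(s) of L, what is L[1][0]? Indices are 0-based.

Step 1: L[0][0] = √(1) = 1.
  L[1][0] = (-1) / L[0][0] = -1.
Step 2: L[1][1] = √(16) = 4.

L[1][0] = -1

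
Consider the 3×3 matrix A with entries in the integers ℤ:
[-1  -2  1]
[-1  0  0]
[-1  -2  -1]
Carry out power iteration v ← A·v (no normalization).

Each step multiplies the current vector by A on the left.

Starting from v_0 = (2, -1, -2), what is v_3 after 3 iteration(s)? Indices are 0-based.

v_3 = (-8, -8, -16)

v_0 = (2, -1, -2).
v_1 = A·v_0 = (-2, -2, 2).
v_2 = A·v_1 = (8, 2, 4).
v_3 = A·v_2 = (-8, -8, -16).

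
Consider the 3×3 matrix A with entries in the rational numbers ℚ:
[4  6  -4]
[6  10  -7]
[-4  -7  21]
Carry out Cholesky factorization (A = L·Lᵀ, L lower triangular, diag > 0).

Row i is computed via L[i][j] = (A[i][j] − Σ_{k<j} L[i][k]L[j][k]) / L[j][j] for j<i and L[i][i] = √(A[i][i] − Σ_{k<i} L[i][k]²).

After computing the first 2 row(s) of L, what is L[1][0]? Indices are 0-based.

Step 1: L[0][0] = √(4) = 2.
  L[1][0] = (6) / L[0][0] = 3.
Step 2: L[1][1] = √(1) = 1.

L[1][0] = 3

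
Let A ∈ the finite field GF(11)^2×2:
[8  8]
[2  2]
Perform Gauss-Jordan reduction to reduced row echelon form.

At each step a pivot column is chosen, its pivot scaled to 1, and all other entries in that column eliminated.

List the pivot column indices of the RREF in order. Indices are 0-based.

pivot columns: 0

pivot(0,0)=8: scale R0 → (1, 1)
  clear (1,0): R1 −= (2)R0 → (0, 0)
col 1: no nonzero at/below row 1; advance.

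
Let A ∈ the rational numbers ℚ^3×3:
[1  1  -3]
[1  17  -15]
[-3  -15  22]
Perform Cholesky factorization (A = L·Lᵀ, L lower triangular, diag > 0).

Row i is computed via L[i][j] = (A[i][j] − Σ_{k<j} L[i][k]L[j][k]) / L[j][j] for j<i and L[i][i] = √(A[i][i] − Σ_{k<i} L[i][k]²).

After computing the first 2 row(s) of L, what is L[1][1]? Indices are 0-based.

L[1][1] = 4

Step 1: L[0][0] = √(1) = 1.
  L[1][0] = (1) / L[0][0] = 1.
Step 2: L[1][1] = √(16) = 4.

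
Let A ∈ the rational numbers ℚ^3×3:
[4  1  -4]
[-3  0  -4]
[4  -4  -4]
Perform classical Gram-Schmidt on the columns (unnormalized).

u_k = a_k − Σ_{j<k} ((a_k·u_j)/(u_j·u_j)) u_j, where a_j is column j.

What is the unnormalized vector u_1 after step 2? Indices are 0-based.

Step 1: u_0 = a_0 = (4, -3, 4).
Step 2: u_1 = a_1 − (-12/41)·u_0 = (89/41, -36/41, -116/41).

u_1 = (89/41, -36/41, -116/41)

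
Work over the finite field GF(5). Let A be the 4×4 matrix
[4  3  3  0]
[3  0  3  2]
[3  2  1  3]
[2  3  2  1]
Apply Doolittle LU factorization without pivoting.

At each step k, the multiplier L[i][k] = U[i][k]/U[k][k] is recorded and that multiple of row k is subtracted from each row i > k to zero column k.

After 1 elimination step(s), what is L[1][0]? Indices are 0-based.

L[1][0] = 2

[col 0] pivot 4
  R1 -= 2*R0 → (0, 4, 2, 2)  (L[1][0] := 2)
  R2 -= 2*R0 → (0, 1, 0, 3)  (L[2][0] := 2)
  R3 -= 3*R0 → (0, 4, 3, 1)  (L[3][0] := 3)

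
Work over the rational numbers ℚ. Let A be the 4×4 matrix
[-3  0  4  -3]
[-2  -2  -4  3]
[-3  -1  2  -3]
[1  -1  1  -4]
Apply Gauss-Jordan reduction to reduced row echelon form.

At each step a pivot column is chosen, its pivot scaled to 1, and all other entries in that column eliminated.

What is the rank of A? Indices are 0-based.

rank = 4

[1] R0 /= -3  ⇒  (1, 0, -4/3, 1)
     R1 -= -2·R0  ⇒  (0, -2, -20/3, 5)
     R2 -= -3·R0  ⇒  (0, -1, -2, 0)
     R3 -= 1·R0  ⇒  (0, -1, 7/3, -5)
[2] R1 /= -2  ⇒  (0, 1, 10/3, -5/2)
     R2 -= -1·R1  ⇒  (0, 0, 4/3, -5/2)
     R3 -= -1·R1  ⇒  (0, 0, 17/3, -15/2)
[3] R2 /= 4/3  ⇒  (0, 0, 1, -15/8)
     R0 -= -4/3·R2  ⇒  (1, 0, 0, -3/2)
     R1 -= 10/3·R2  ⇒  (0, 1, 0, 15/4)
     R3 -= 17/3·R2  ⇒  (0, 0, 0, 25/8)
[4] R3 /= 25/8  ⇒  (0, 0, 0, 1)
     R0 -= -3/2·R3  ⇒  (1, 0, 0, 0)
     R1 -= 15/4·R3  ⇒  (0, 1, 0, 0)
     R2 -= -15/8·R3  ⇒  (0, 0, 1, 0)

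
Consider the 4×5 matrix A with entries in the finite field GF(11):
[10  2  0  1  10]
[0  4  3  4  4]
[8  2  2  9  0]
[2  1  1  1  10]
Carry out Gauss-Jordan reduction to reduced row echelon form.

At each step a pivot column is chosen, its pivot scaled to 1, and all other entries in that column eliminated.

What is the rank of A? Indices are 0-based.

[1] R0 /= 10  ⇒  (1, 9, 0, 10, 1)
     R2 -= 8·R0  ⇒  (0, 7, 2, 6, 3)
     R3 -= 2·R0  ⇒  (0, 5, 1, 3, 8)
[2] R1 /= 4  ⇒  (0, 1, 9, 1, 1)
     R0 -= 9·R1  ⇒  (1, 0, 7, 1, 3)
     R2 -= 7·R1  ⇒  (0, 0, 5, 10, 7)
     R3 -= 5·R1  ⇒  (0, 0, 0, 9, 3)
[3] R2 /= 5  ⇒  (0, 0, 1, 2, 8)
     R0 -= 7·R2  ⇒  (1, 0, 0, 9, 2)
     R1 -= 9·R2  ⇒  (0, 1, 0, 5, 6)
[4] R3 /= 9  ⇒  (0, 0, 0, 1, 4)
     R0 -= 9·R3  ⇒  (1, 0, 0, 0, 10)
     R1 -= 5·R3  ⇒  (0, 1, 0, 0, 8)
     R2 -= 2·R3  ⇒  (0, 0, 1, 0, 0)

rank = 4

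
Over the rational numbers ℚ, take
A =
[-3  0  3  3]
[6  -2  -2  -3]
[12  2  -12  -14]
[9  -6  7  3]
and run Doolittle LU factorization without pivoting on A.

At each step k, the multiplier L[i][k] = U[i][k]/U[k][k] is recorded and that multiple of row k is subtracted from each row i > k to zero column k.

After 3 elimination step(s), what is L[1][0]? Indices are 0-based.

Step 1: pivot at (0,0) is -3.
  row1 ← row1 − (-2)·row0  ⇒  L[1][0]=-2, U row1=(0, -2, 4, 3)
  row2 ← row2 − (-4)·row0  ⇒  L[2][0]=-4, U row2=(0, 2, 0, -2)
  row3 ← row3 − (-3)·row0  ⇒  L[3][0]=-3, U row3=(0, -6, 16, 12)
Step 2: pivot at (1,1) is -2.
  row2 ← row2 − (-1)·row1  ⇒  L[2][1]=-1, U row2=(0, 0, 4, 1)
  row3 ← row3 − (3)·row1  ⇒  L[3][1]=3, U row3=(0, 0, 4, 3)
Step 3: pivot at (2,2) is 4.
  row3 ← row3 − (1)·row2  ⇒  L[3][2]=1, U row3=(0, 0, 0, 2)

L[1][0] = -2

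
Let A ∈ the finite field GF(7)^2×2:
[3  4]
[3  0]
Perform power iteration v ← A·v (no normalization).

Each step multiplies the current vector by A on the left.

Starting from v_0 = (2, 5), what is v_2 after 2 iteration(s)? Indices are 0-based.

v_0 = (2, 5).
v_1 = A·v_0 = (5, 6).
v_2 = A·v_1 = (4, 1).

v_2 = (4, 1)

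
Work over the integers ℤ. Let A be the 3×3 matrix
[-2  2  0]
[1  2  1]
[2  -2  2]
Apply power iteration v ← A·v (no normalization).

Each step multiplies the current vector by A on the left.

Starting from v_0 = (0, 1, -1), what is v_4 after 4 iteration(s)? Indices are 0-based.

v_4 = (-24, -28, -8)

v_0 = (0, 1, -1).
v_1 = A·v_0 = (2, 1, -4).
v_2 = A·v_1 = (-2, 0, -6).
v_3 = A·v_2 = (4, -8, -16).
v_4 = A·v_3 = (-24, -28, -8).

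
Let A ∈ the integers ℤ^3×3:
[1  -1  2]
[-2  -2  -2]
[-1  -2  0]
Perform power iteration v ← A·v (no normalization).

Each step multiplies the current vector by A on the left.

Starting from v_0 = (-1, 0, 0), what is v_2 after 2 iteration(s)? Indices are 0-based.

v_0 = (-1, 0, 0).
v_1 = A·v_0 = (-1, 2, 1).
v_2 = A·v_1 = (-1, -4, -3).

v_2 = (-1, -4, -3)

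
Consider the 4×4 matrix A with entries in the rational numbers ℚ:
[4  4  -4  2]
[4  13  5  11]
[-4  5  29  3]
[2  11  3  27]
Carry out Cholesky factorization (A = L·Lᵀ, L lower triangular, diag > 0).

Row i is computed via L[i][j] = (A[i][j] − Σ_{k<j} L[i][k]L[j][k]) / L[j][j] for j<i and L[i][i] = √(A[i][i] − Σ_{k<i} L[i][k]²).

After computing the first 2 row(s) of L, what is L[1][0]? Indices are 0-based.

L[1][0] = 2

Step 1: L[0][0] = √(4) = 2.
  L[1][0] = (4) / L[0][0] = 2.
Step 2: L[1][1] = √(9) = 3.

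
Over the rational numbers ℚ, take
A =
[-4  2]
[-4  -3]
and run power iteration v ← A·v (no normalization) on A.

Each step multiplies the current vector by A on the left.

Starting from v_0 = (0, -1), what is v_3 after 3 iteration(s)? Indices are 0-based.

v_0 = (0, -1).
v_1 = A·v_0 = (-2, 3).
v_2 = A·v_1 = (14, -1).
v_3 = A·v_2 = (-58, -53).

v_3 = (-58, -53)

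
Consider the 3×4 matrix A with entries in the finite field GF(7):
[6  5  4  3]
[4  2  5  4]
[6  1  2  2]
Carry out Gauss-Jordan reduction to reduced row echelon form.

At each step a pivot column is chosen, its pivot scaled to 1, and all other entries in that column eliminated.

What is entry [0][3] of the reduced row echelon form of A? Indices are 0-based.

M[0][3] = 0

pivot(0,0)=6: scale R0 → (1, 2, 3, 4)
  clear (1,0): R1 −= (4)R0 → (0, 1, 0, 2)
  clear (2,0): R2 −= (6)R0 → (0, 3, 5, 6)
pivot(1,1)=1: scale R1 → (0, 1, 0, 2)
  clear (0,1): R0 −= (2)R1 → (1, 0, 3, 0)
  clear (2,1): R2 −= (3)R1 → (0, 0, 5, 0)
pivot(2,2)=5: scale R2 → (0, 0, 1, 0)
  clear (0,2): R0 −= (3)R2 → (1, 0, 0, 0)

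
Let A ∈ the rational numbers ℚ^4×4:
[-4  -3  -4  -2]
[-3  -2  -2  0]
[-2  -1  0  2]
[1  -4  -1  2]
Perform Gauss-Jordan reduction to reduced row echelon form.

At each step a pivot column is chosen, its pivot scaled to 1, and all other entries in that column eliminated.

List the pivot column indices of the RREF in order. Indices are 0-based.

pivot columns: 0, 1, 2

pivot(0,0)=-4: scale R0 → (1, 3/4, 1, 1/2)
  clear (1,0): R1 −= (-3)R0 → (0, 1/4, 1, 3/2)
  clear (2,0): R2 −= (-2)R0 → (0, 1/2, 2, 3)
  clear (3,0): R3 −= (1)R0 → (0, -19/4, -2, 3/2)
pivot(1,1)=1/4: scale R1 → (0, 1, 4, 6)
  clear (0,1): R0 −= (3/4)R1 → (1, 0, -2, -4)
  clear (2,1): R2 −= (1/2)R1 → (0, 0, 0, 0)
  clear (3,1): R3 −= (-19/4)R1 → (0, 0, 17, 30)
pivot(2,2): swap R2↔R3
pivot(2,2)=17: scale R2 → (0, 0, 1, 30/17)
  clear (0,2): R0 −= (-2)R2 → (1, 0, 0, -8/17)
  clear (1,2): R1 −= (4)R2 → (0, 1, 0, -18/17)
col 3: no nonzero at/below row 3; advance.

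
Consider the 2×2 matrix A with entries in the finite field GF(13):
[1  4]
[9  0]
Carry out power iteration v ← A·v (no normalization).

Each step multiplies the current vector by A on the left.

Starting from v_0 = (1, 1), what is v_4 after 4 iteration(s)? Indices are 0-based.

v_4 = (7, 0)

v_0 = (1, 1).
v_1 = A·v_0 = (5, 9).
v_2 = A·v_1 = (2, 6).
v_3 = A·v_2 = (0, 5).
v_4 = A·v_3 = (7, 0).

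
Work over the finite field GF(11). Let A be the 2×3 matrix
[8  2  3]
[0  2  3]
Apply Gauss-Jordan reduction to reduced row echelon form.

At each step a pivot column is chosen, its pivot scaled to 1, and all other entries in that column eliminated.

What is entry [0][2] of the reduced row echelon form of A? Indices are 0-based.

pivot(0,0)=8: scale R0 → (1, 3, 10)
pivot(1,1)=2: scale R1 → (0, 1, 7)
  clear (0,1): R0 −= (3)R1 → (1, 0, 0)

M[0][2] = 0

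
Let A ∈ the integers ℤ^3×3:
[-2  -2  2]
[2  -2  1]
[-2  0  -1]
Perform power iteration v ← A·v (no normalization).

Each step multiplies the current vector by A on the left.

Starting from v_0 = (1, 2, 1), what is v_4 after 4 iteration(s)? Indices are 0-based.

v_0 = (1, 2, 1).
v_1 = A·v_0 = (-4, -1, -3).
v_2 = A·v_1 = (4, -9, 11).
v_3 = A·v_2 = (32, 37, -19).
v_4 = A·v_3 = (-176, -29, -45).

v_4 = (-176, -29, -45)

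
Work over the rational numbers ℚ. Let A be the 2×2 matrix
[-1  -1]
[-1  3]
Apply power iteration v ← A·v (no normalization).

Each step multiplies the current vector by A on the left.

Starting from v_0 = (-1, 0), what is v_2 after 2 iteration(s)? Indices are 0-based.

v_2 = (-2, 2)

v_0 = (-1, 0).
v_1 = A·v_0 = (1, 1).
v_2 = A·v_1 = (-2, 2).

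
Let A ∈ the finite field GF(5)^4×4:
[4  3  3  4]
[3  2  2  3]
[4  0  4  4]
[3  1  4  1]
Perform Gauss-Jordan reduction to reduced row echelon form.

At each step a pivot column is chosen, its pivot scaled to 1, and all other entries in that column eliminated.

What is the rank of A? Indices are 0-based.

step 1: normalize row 0 (÷4) = (1, 2, 2, 1)
  row 1: subtract 3×row0 = (0, 1, 1, 0)
  row 2: subtract 4×row0 = (0, 2, 1, 0)
  row 3: subtract 3×row0 = (0, 0, 3, 3)
step 2: normalize row 1 (÷1) = (0, 1, 1, 0)
  row 0: subtract 2×row1 = (1, 0, 0, 1)
  row 2: subtract 2×row1 = (0, 0, 4, 0)
step 3: normalize row 2 (÷4) = (0, 0, 1, 0)
  row 1: subtract 1×row2 = (0, 1, 0, 0)
  row 3: subtract 3×row2 = (0, 0, 0, 3)
step 4: normalize row 3 (÷3) = (0, 0, 0, 1)
  row 0: subtract 1×row3 = (1, 0, 0, 0)

rank = 4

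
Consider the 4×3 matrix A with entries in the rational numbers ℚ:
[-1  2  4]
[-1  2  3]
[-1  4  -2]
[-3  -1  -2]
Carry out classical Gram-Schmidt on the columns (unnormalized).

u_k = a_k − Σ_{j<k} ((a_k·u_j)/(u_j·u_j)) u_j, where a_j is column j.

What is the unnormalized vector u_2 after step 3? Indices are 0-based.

Step 1: u_0 = a_0 = (-1, -1, -1, -3).
Step 2: u_1 = a_1 − (-5/12)·u_0 = (19/12, 19/12, 43/12, -9/4).
Step 3: u_2 = a_2 − (1/12)·u_0 − (101/275)·u_1 = (963/275, 688/275, -889/275, -254/275).

u_2 = (963/275, 688/275, -889/275, -254/275)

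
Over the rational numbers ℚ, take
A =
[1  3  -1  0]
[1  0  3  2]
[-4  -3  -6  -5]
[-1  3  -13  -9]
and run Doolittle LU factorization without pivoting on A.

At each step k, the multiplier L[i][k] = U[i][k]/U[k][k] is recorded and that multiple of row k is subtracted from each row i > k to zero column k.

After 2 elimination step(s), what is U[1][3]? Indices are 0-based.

Step 1: pivot at (0,0) is 1.
  row1 ← row1 − (1)·row0  ⇒  L[1][0]=1, U row1=(0, -3, 4, 2)
  row2 ← row2 − (-4)·row0  ⇒  L[2][0]=-4, U row2=(0, 9, -10, -5)
  row3 ← row3 − (-1)·row0  ⇒  L[3][0]=-1, U row3=(0, 6, -14, -9)
Step 2: pivot at (1,1) is -3.
  row2 ← row2 − (-3)·row1  ⇒  L[2][1]=-3, U row2=(0, 0, 2, 1)
  row3 ← row3 − (-2)·row1  ⇒  L[3][1]=-2, U row3=(0, 0, -6, -5)

U[1][3] = 2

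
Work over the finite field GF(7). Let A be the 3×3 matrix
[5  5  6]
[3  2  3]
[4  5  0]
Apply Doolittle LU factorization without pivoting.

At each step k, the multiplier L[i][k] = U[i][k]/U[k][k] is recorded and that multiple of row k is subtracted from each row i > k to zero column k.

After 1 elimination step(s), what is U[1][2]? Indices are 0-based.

U[1][2] = 5

k=0: U[0][0]=5
  eliminate (1,0): mult=2, new row 1: (0, 6, 5); set L[1][0]=2
  eliminate (2,0): mult=5, new row 2: (0, 1, 5); set L[2][0]=5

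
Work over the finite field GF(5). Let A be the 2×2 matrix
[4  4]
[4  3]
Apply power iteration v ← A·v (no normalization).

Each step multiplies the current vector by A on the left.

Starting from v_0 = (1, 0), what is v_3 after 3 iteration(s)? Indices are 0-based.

v_0 = (1, 0).
v_1 = A·v_0 = (4, 4).
v_2 = A·v_1 = (2, 3).
v_3 = A·v_2 = (0, 2).

v_3 = (0, 2)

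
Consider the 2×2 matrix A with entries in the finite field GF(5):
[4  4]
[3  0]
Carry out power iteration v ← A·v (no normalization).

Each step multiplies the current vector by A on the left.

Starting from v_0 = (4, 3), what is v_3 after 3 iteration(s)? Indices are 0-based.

v_3 = (1, 0)

v_0 = (4, 3).
v_1 = A·v_0 = (3, 2).
v_2 = A·v_1 = (0, 4).
v_3 = A·v_2 = (1, 0).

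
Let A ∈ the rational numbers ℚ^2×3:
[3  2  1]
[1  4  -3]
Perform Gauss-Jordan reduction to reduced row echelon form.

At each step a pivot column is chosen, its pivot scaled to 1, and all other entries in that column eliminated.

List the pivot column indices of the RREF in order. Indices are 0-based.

pivot columns: 0, 1

[1] R0 /= 3  ⇒  (1, 2/3, 1/3)
     R1 -= 1·R0  ⇒  (0, 10/3, -10/3)
[2] R1 /= 10/3  ⇒  (0, 1, -1)
     R0 -= 2/3·R1  ⇒  (1, 0, 1)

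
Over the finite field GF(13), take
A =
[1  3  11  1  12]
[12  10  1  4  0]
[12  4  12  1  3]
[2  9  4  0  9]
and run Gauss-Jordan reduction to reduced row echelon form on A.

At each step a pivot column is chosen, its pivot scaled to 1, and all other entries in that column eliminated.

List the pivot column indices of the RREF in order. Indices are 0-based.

[1] R0 /= 1  ⇒  (1, 3, 11, 1, 12)
     R1 -= 12·R0  ⇒  (0, 0, 12, 5, 12)
     R2 -= 12·R0  ⇒  (0, 7, 10, 2, 2)
     R3 -= 2·R0  ⇒  (0, 3, 8, 11, 11)
[2] R1 <-> R2
[2] R1 /= 7  ⇒  (0, 1, 7, 4, 4)
     R0 -= 3·R1  ⇒  (1, 0, 3, 2, 0)
     R3 -= 3·R1  ⇒  (0, 0, 0, 12, 12)
[3] R2 /= 12  ⇒  (0, 0, 1, 8, 1)
     R0 -= 3·R2  ⇒  (1, 0, 0, 4, 10)
     R1 -= 7·R2  ⇒  (0, 1, 0, 0, 10)
[4] R3 /= 12  ⇒  (0, 0, 0, 1, 1)
     R0 -= 4·R3  ⇒  (1, 0, 0, 0, 6)
     R2 -= 8·R3  ⇒  (0, 0, 1, 0, 6)

pivot columns: 0, 1, 2, 3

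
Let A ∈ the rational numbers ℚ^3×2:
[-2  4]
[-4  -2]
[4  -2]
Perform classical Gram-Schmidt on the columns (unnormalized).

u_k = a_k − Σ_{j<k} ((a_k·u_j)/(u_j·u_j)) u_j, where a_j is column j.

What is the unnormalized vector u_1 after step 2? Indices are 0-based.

u_1 = (32/9, -26/9, -10/9)

Step 1: u_0 = a_0 = (-2, -4, 4).
Step 2: u_1 = a_1 − (-2/9)·u_0 = (32/9, -26/9, -10/9).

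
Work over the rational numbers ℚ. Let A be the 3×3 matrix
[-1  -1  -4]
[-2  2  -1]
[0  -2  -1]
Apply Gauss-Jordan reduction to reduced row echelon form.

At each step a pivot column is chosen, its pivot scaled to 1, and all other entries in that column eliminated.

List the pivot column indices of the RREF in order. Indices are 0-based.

pivot columns: 0, 1, 2

step 1: normalize row 0 (÷-1) = (1, 1, 4)
  row 1: subtract -2×row0 = (0, 4, 7)
step 2: normalize row 1 (÷4) = (0, 1, 7/4)
  row 0: subtract 1×row1 = (1, 0, 9/4)
  row 2: subtract -2×row1 = (0, 0, 5/2)
step 3: normalize row 2 (÷5/2) = (0, 0, 1)
  row 0: subtract 9/4×row2 = (1, 0, 0)
  row 1: subtract 7/4×row2 = (0, 1, 0)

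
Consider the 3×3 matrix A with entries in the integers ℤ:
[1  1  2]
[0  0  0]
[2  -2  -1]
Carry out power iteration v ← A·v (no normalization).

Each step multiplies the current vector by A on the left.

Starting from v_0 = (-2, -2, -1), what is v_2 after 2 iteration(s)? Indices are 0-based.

v_0 = (-2, -2, -1).
v_1 = A·v_0 = (-6, 0, 1).
v_2 = A·v_1 = (-4, 0, -13).

v_2 = (-4, 0, -13)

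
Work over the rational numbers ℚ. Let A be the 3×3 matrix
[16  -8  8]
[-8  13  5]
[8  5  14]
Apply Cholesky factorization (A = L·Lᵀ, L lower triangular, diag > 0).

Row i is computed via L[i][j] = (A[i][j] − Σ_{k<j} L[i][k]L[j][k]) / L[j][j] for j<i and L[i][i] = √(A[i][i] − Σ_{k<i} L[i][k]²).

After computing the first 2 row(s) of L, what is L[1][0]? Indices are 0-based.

L[1][0] = -2

Step 1: L[0][0] = √(16) = 4.
  L[1][0] = (-8) / L[0][0] = -2.
Step 2: L[1][1] = √(9) = 3.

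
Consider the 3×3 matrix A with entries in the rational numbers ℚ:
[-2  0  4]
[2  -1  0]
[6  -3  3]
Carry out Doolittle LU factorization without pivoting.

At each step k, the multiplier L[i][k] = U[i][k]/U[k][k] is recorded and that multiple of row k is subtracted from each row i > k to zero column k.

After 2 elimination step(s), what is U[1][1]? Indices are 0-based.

U[1][1] = -1

Step 1: pivot at (0,0) is -2.
  row1 ← row1 − (-1)·row0  ⇒  L[1][0]=-1, U row1=(0, -1, 4)
  row2 ← row2 − (-3)·row0  ⇒  L[2][0]=-3, U row2=(0, -3, 15)
Step 2: pivot at (1,1) is -1.
  row2 ← row2 − (3)·row1  ⇒  L[2][1]=3, U row2=(0, 0, 3)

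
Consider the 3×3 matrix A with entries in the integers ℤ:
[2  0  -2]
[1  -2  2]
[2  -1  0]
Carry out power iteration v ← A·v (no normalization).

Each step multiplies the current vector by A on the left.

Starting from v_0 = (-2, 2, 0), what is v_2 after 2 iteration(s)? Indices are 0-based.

v_0 = (-2, 2, 0).
v_1 = A·v_0 = (-4, -6, -6).
v_2 = A·v_1 = (4, -4, -2).

v_2 = (4, -4, -2)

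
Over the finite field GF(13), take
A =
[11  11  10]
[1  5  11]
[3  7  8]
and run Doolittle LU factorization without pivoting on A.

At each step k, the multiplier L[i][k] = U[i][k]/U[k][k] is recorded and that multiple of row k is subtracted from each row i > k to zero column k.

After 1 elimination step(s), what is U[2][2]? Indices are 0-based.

[col 0] pivot 11
  R1 -= 6*R0 → (0, 4, 3)  (L[1][0] := 6)
  R2 -= 5*R0 → (0, 4, 10)  (L[2][0] := 5)

U[2][2] = 10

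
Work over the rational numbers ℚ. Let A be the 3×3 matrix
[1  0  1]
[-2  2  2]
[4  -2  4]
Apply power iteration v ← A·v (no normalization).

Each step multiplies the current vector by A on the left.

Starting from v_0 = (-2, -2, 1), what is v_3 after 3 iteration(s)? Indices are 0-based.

v_3 = (-9, -2, -48)

v_0 = (-2, -2, 1).
v_1 = A·v_0 = (-1, 2, 0).
v_2 = A·v_1 = (-1, 6, -8).
v_3 = A·v_2 = (-9, -2, -48).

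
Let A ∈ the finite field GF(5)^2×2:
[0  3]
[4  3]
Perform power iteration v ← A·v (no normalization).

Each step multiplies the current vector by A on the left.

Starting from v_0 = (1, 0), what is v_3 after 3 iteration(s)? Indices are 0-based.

v_3 = (1, 4)

v_0 = (1, 0).
v_1 = A·v_0 = (0, 4).
v_2 = A·v_1 = (2, 2).
v_3 = A·v_2 = (1, 4).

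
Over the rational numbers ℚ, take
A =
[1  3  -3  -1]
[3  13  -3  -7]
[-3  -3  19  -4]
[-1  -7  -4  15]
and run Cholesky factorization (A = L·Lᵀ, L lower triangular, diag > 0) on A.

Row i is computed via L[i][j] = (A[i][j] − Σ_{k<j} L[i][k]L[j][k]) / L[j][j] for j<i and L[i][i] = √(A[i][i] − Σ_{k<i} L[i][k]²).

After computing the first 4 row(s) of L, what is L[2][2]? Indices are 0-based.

L[2][2] = 1

Step 1: L[0][0] = √(1) = 1.
  L[1][0] = (3) / L[0][0] = 3.
Step 2: L[1][1] = √(4) = 2.
  L[2][0] = (-3) / L[0][0] = -3.
  L[2][1] = (6) / L[1][1] = 3.
Step 3: L[2][2] = √(1) = 1.
  L[3][0] = (-1) / L[0][0] = -1.
  L[3][1] = (-4) / L[1][1] = -2.
  L[3][2] = (-1) / L[2][2] = -1.
Step 4: L[3][3] = √(9) = 3.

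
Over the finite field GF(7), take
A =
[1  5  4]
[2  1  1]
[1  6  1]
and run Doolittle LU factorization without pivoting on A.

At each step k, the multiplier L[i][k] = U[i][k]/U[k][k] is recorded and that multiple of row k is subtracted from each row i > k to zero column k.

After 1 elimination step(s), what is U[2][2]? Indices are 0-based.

U[2][2] = 4

k=0: U[0][0]=1
  eliminate (1,0): mult=2, new row 1: (0, 5, 0); set L[1][0]=2
  eliminate (2,0): mult=1, new row 2: (0, 1, 4); set L[2][0]=1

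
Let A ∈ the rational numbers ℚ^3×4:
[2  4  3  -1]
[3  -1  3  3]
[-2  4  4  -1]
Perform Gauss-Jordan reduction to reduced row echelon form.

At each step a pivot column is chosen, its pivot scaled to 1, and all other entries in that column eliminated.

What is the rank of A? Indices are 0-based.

step 1: normalize row 0 (÷2) = (1, 2, 3/2, -1/2)
  row 1: subtract 3×row0 = (0, -7, -3/2, 9/2)
  row 2: subtract -2×row0 = (0, 8, 7, -2)
step 2: normalize row 1 (÷-7) = (0, 1, 3/14, -9/14)
  row 0: subtract 2×row1 = (1, 0, 15/14, 11/14)
  row 2: subtract 8×row1 = (0, 0, 37/7, 22/7)
step 3: normalize row 2 (÷37/7) = (0, 0, 1, 22/37)
  row 0: subtract 15/14×row2 = (1, 0, 0, 11/74)
  row 1: subtract 3/14×row2 = (0, 1, 0, -57/74)

rank = 3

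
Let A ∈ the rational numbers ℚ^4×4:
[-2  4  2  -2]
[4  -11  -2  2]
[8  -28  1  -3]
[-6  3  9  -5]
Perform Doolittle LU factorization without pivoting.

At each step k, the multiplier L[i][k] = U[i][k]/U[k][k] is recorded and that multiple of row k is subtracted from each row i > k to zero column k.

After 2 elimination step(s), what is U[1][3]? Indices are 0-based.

k=0: U[0][0]=-2
  eliminate (1,0): mult=-2, new row 1: (0, -3, 2, -2); set L[1][0]=-2
  eliminate (2,0): mult=-4, new row 2: (0, -12, 9, -11); set L[2][0]=-4
  eliminate (3,0): mult=3, new row 3: (0, -9, 3, 1); set L[3][0]=3
k=1: U[1][1]=-3
  eliminate (2,1): mult=4, new row 2: (0, 0, 1, -3); set L[2][1]=4
  eliminate (3,1): mult=3, new row 3: (0, 0, -3, 7); set L[3][1]=3

U[1][3] = -2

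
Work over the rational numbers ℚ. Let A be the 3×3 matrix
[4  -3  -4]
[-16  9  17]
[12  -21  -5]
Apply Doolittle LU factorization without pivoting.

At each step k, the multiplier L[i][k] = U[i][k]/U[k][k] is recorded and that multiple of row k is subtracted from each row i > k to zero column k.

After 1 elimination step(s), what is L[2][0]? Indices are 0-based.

Step 1: pivot at (0,0) is 4.
  row1 ← row1 − (-4)·row0  ⇒  L[1][0]=-4, U row1=(0, -3, 1)
  row2 ← row2 − (3)·row0  ⇒  L[2][0]=3, U row2=(0, -12, 7)

L[2][0] = 3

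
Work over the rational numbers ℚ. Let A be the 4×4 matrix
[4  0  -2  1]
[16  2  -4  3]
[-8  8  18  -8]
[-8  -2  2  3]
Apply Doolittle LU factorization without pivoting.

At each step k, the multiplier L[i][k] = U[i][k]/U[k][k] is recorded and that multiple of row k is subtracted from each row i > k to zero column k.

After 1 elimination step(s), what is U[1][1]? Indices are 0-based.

Step 1: pivot at (0,0) is 4.
  row1 ← row1 − (4)·row0  ⇒  L[1][0]=4, U row1=(0, 2, 4, -1)
  row2 ← row2 − (-2)·row0  ⇒  L[2][0]=-2, U row2=(0, 8, 14, -6)
  row3 ← row3 − (-2)·row0  ⇒  L[3][0]=-2, U row3=(0, -2, -2, 5)

U[1][1] = 2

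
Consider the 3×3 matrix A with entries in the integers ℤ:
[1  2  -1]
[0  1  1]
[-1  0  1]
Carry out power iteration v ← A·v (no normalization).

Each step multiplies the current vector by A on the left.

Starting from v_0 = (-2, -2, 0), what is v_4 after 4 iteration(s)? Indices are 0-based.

v_0 = (-2, -2, 0).
v_1 = A·v_0 = (-6, -2, 2).
v_2 = A·v_1 = (-12, 0, 8).
v_3 = A·v_2 = (-20, 8, 20).
v_4 = A·v_3 = (-24, 28, 40).

v_4 = (-24, 28, 40)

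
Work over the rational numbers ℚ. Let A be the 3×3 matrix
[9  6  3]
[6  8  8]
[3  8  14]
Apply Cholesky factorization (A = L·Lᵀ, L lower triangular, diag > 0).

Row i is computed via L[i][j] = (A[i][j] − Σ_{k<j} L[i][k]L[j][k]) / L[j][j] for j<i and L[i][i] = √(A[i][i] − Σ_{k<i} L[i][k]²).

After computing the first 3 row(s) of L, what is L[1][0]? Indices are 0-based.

Step 1: L[0][0] = √(9) = 3.
  L[1][0] = (6) / L[0][0] = 2.
Step 2: L[1][1] = √(4) = 2.
  L[2][0] = (3) / L[0][0] = 1.
  L[2][1] = (6) / L[1][1] = 3.
Step 3: L[2][2] = √(4) = 2.

L[1][0] = 2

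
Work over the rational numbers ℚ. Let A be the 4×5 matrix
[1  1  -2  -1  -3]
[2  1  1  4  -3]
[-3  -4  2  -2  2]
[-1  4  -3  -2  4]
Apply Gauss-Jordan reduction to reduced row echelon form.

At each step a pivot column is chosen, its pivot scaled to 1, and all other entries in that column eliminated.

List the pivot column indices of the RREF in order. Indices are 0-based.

pivot(0,0)=1: scale R0 → (1, 1, -2, -1, -3)
  clear (1,0): R1 −= (2)R0 → (0, -1, 5, 6, 3)
  clear (2,0): R2 −= (-3)R0 → (0, -1, -4, -5, -7)
  clear (3,0): R3 −= (-1)R0 → (0, 5, -5, -3, 1)
pivot(1,1)=-1: scale R1 → (0, 1, -5, -6, -3)
  clear (0,1): R0 −= (1)R1 → (1, 0, 3, 5, 0)
  clear (2,1): R2 −= (-1)R1 → (0, 0, -9, -11, -10)
  clear (3,1): R3 −= (5)R1 → (0, 0, 20, 27, 16)
pivot(2,2)=-9: scale R2 → (0, 0, 1, 11/9, 10/9)
  clear (0,2): R0 −= (3)R2 → (1, 0, 0, 4/3, -10/3)
  clear (1,2): R1 −= (-5)R2 → (0, 1, 0, 1/9, 23/9)
  clear (3,2): R3 −= (20)R2 → (0, 0, 0, 23/9, -56/9)
pivot(3,3)=23/9: scale R3 → (0, 0, 0, 1, -56/23)
  clear (0,3): R0 −= (4/3)R3 → (1, 0, 0, 0, -2/23)
  clear (1,3): R1 −= (1/9)R3 → (0, 1, 0, 0, 65/23)
  clear (2,3): R2 −= (11/9)R3 → (0, 0, 1, 0, 94/23)

pivot columns: 0, 1, 2, 3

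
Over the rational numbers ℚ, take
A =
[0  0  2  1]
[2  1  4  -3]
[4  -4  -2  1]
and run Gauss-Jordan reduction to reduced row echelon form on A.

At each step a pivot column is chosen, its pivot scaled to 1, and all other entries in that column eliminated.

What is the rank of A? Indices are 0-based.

[1] R0 <-> R1
[1] R0 /= 2  ⇒  (1, 1/2, 2, -3/2)
     R2 -= 4·R0  ⇒  (0, -6, -10, 7)
[2] R1 <-> R2
[2] R1 /= -6  ⇒  (0, 1, 5/3, -7/6)
     R0 -= 1/2·R1  ⇒  (1, 0, 7/6, -11/12)
[3] R2 /= 2  ⇒  (0, 0, 1, 1/2)
     R0 -= 7/6·R2  ⇒  (1, 0, 0, -3/2)
     R1 -= 5/3·R2  ⇒  (0, 1, 0, -2)

rank = 3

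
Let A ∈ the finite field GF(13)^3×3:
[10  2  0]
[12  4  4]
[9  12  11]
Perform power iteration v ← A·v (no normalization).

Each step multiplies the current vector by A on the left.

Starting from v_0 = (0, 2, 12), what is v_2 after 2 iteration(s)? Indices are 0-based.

v_0 = (0, 2, 12).
v_1 = A·v_0 = (4, 4, 0).
v_2 = A·v_1 = (9, 12, 6).

v_2 = (9, 12, 6)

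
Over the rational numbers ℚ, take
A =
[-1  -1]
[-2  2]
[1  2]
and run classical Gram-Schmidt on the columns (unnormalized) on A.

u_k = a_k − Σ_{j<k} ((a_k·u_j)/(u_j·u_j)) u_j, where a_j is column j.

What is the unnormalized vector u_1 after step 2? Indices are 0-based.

u_1 = (-7/6, 5/3, 13/6)

Step 1: u_0 = a_0 = (-1, -2, 1).
Step 2: u_1 = a_1 − (-1/6)·u_0 = (-7/6, 5/3, 13/6).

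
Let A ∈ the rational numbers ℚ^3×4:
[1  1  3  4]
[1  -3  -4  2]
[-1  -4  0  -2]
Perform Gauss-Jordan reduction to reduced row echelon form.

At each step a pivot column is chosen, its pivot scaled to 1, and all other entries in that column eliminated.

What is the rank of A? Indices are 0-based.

rank = 3

[1] R0 /= 1  ⇒  (1, 1, 3, 4)
     R1 -= 1·R0  ⇒  (0, -4, -7, -2)
     R2 -= -1·R0  ⇒  (0, -3, 3, 2)
[2] R1 /= -4  ⇒  (0, 1, 7/4, 1/2)
     R0 -= 1·R1  ⇒  (1, 0, 5/4, 7/2)
     R2 -= -3·R1  ⇒  (0, 0, 33/4, 7/2)
[3] R2 /= 33/4  ⇒  (0, 0, 1, 14/33)
     R0 -= 5/4·R2  ⇒  (1, 0, 0, 98/33)
     R1 -= 7/4·R2  ⇒  (0, 1, 0, -8/33)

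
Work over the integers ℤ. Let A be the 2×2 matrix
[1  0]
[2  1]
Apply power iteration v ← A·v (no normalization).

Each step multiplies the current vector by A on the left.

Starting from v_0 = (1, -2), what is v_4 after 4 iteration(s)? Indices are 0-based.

v_0 = (1, -2).
v_1 = A·v_0 = (1, 0).
v_2 = A·v_1 = (1, 2).
v_3 = A·v_2 = (1, 4).
v_4 = A·v_3 = (1, 6).

v_4 = (1, 6)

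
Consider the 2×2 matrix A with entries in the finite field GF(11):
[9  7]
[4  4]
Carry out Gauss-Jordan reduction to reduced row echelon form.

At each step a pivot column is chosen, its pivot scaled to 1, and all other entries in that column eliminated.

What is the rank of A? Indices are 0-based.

pivot(0,0)=9: scale R0 → (1, 2)
  clear (1,0): R1 −= (4)R0 → (0, 7)
pivot(1,1)=7: scale R1 → (0, 1)
  clear (0,1): R0 −= (2)R1 → (1, 0)

rank = 2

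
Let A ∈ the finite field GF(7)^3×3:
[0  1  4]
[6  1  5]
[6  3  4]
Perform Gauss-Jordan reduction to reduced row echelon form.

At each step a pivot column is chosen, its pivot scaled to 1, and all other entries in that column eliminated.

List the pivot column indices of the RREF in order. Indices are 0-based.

step 1: exchange rows 0,1
step 1: normalize row 0 (÷6) = (1, 6, 2)
  row 2: subtract 6×row0 = (0, 2, 6)
step 2: normalize row 1 (÷1) = (0, 1, 4)
  row 0: subtract 6×row1 = (1, 0, 6)
  row 2: subtract 2×row1 = (0, 0, 5)
step 3: normalize row 2 (÷5) = (0, 0, 1)
  row 0: subtract 6×row2 = (1, 0, 0)
  row 1: subtract 4×row2 = (0, 1, 0)

pivot columns: 0, 1, 2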